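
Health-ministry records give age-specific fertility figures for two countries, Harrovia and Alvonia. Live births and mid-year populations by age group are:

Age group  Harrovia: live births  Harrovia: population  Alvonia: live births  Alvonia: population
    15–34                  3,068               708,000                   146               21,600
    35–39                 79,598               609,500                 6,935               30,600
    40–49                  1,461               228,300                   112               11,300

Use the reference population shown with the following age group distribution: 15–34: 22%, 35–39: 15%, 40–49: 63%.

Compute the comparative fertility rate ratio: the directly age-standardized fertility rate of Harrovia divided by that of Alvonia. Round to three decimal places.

Age-specific rates per 1,000 for Harrovia: 4.333, 130.596, 6.399.
For Alvonia: 6.759, 226.634, 9.912.
Standard weights: 0.22, 0.15, 0.63.
Harrovia: 0.2200×4.333 + 0.1500×130.596 + 0.6300×6.399 = 24.5743 per 1,000.
Alvonia: 0.2200×6.759 + 0.1500×226.634 + 0.6300×9.912 = 41.7264 per 1,000.
Ratio = 24.5743 ÷ 41.7264 = 0.58894.

0.589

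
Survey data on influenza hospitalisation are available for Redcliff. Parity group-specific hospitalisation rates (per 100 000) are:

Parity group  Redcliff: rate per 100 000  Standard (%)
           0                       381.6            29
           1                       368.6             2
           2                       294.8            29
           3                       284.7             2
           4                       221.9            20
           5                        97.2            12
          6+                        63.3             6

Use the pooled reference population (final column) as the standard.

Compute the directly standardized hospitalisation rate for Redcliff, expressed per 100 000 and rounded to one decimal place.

Standard weights: 0.29, 0.02, 0.29, 0.02, 0.20, 0.12, 0.06.
Standardized rate: 0.2900×381.6 + 0.0200×368.6 + 0.2900×294.8 + 0.0200×284.7 + 0.2000×221.9 + 0.1200×97.2 + 0.0600×63.3 = 269.0640 per 100 000.

269.1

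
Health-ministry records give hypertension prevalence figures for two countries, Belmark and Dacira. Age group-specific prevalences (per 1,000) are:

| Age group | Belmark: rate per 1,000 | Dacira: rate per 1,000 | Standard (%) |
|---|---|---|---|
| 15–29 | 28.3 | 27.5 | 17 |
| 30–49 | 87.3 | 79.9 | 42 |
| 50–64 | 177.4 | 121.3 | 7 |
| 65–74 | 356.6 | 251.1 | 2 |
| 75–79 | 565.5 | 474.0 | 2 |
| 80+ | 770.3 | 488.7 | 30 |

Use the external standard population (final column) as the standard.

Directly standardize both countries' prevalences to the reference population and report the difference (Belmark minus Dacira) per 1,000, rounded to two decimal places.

95.59

Standard weights: 0.17, 0.42, 0.07, 0.02, 0.02, 0.30.
Belmark: 0.1700×28.3 + 0.4200×87.3 + 0.0700×177.4 + 0.0200×356.6 + 0.0200×565.5 + 0.3000×770.3 = 303.4270 per 1,000.
Dacira: 0.1700×27.5 + 0.4200×79.9 + 0.0700×121.3 + 0.0200×251.1 + 0.0200×474.0 + 0.3000×488.7 = 207.8360 per 1,000.
Difference = 303.4270 − 207.8360 = 95.5910.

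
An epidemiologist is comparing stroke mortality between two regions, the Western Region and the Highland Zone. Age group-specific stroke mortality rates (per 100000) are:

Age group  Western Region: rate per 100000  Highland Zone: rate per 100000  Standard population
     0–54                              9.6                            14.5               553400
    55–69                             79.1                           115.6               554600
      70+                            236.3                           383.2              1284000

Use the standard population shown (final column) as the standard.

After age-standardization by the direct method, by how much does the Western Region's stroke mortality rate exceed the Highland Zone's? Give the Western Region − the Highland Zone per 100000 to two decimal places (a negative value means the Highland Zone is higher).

-88.45

Standard total = 2392000; weights = 0.2314, 0.2319, 0.5368.
The Western Region: 0.2314×9.6 + 0.2319×79.1 + 0.5368×236.3 = 147.4041 per 100000.
The Highland Zone: 0.2314×14.5 + 0.2319×115.6 + 0.5368×383.2 = 235.8549 per 100000.
Difference = 147.4041 − 235.8549 = -88.4507.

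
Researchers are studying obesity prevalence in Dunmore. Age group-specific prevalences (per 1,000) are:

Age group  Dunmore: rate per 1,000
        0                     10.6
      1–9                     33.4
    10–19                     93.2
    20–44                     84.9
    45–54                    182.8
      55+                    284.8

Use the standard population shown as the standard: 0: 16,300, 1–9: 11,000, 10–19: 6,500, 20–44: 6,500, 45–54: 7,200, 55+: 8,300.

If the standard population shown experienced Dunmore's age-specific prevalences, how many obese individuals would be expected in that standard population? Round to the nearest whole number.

5378

Expected obese individuals = Σ (standard pop × age-specific rate ÷ 1,000)
= 16,300×10.6/1,000 + 11,000×33.4/1,000 + 6,500×93.2/1,000 + 6,500×84.9/1,000 + 7,200×182.8/1,000 + 8,300×284.8/1,000
= 172.78 + 367.40 + 605.80 + 551.85 + 1316.16 + 2363.84 = 5377.83.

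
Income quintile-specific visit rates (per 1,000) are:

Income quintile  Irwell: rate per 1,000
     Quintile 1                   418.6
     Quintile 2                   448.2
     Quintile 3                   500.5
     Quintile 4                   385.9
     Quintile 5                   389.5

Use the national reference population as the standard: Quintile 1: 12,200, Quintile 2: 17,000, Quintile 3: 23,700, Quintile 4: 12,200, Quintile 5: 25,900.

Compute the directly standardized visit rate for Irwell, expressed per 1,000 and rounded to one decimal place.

Standard total = 91,000; weights = 0.1341, 0.1868, 0.2604, 0.1341, 0.2846.
Standardized rate: 0.1341×418.6 + 0.1868×448.2 + 0.2604×500.5 + 0.1341×385.9 + 0.2846×389.5 = 432.7934 per 1,000.

432.8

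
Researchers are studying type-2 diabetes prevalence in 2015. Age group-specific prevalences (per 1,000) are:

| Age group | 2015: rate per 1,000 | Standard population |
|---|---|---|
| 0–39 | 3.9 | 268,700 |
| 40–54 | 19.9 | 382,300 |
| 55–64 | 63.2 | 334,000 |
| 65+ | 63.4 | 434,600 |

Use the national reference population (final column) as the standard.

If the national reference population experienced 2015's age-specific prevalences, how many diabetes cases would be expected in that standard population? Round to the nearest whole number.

57318

Expected diabetes cases = Σ (standard pop × age-specific rate ÷ 1,000)
= 268,700×3.9/1,000 + 382,300×19.9/1,000 + 334,000×63.2/1,000 + 434,600×63.4/1,000
= 1047.93 + 7607.77 + 21108.80 + 27553.64 = 57318.14.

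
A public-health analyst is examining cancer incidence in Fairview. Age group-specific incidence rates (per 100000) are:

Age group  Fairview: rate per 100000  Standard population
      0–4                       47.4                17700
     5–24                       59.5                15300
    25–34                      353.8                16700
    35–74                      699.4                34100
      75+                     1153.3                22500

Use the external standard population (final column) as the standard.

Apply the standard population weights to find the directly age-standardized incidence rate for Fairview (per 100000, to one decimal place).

Standard total = 106300; weights = 0.1665, 0.1439, 0.1571, 0.3208, 0.2117.
Standardized rate: 0.1665×47.4 + 0.1439×59.5 + 0.1571×353.8 + 0.3208×699.4 + 0.2117×1153.3 = 540.5135 per 100000.

540.5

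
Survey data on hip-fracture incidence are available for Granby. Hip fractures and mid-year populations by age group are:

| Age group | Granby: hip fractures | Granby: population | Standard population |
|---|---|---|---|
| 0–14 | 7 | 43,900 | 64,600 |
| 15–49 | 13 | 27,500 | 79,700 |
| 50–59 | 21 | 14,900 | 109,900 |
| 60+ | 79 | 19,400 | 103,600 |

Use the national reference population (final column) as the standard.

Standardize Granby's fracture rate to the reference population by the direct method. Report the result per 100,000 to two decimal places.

174.61

Age-specific rates per 100,000 for Granby: 15.95, 47.27, 140.94, 407.22.
Standard total = 357,800; weights = 0.1805, 0.2228, 0.3072, 0.2895.
Standardized rate: 0.1805×15.95 + 0.2228×47.27 + 0.3072×140.94 + 0.2895×407.22 = 174.6076 per 100,000.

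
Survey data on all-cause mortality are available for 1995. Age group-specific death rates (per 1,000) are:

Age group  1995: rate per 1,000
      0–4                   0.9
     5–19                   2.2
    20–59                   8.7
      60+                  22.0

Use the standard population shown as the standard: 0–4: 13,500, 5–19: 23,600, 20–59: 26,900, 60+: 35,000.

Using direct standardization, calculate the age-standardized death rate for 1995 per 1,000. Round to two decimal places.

10.79

Standard total = 99,000; weights = 0.1364, 0.2384, 0.2717, 0.3535.
Standardized rate: 0.1364×0.9 + 0.2384×2.2 + 0.2717×8.7 + 0.3535×22.0 = 10.7889 per 1,000.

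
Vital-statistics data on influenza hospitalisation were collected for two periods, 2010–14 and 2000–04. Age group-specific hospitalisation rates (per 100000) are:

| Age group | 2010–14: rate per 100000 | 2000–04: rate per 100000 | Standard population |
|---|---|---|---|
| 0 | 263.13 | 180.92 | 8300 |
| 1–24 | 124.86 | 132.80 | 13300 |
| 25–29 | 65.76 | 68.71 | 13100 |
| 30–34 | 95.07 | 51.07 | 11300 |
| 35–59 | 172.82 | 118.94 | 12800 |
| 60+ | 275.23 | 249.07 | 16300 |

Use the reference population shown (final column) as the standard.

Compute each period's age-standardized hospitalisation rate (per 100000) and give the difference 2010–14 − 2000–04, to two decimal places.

Standard total = 75100; weights = 0.1105, 0.1771, 0.1744, 0.1505, 0.1704, 0.2170.
2010–14: 0.1105×263.13 + 0.1771×124.86 + 0.1744×65.76 + 0.1505×95.07 + 0.1704×172.82 + 0.2170×275.23 = 166.1612 per 100000.
2000–04: 0.1105×180.92 + 0.1771×132.80 + 0.1744×68.71 + 0.1505×51.07 + 0.1704×118.94 + 0.2170×249.07 = 137.5145 per 100000.
Difference = 166.1612 − 137.5145 = 28.6467.

28.65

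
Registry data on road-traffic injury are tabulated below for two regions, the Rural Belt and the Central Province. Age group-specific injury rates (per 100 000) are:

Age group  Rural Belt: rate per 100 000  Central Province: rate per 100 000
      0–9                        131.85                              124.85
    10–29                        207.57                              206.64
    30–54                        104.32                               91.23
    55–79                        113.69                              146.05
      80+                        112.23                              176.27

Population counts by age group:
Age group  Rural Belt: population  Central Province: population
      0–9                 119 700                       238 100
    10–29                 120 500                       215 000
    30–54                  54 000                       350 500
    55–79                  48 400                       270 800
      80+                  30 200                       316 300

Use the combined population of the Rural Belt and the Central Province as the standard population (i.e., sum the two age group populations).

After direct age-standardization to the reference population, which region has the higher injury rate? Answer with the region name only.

Central Province

Combined standard total = 1 763 500; weights = 0.2029, 0.1902, 0.2294, 0.1810, 0.1965.
The Rural Belt: 0.2029×131.85 + 0.1902×207.57 + 0.2294×104.32 + 0.1810×113.69 + 0.1965×112.23 = 132.7988 per 100 000.
The Central Province: 0.2029×124.85 + 0.1902×206.64 + 0.2294×91.23 + 0.1810×146.05 + 0.1965×176.27 = 146.6392 per 100 000.
The crude rates (148.39 vs 144.84) would put the Rural Belt higher, but that reflects its age composition; once standardized to a common age structure, the Central Province has the higher underlying rate.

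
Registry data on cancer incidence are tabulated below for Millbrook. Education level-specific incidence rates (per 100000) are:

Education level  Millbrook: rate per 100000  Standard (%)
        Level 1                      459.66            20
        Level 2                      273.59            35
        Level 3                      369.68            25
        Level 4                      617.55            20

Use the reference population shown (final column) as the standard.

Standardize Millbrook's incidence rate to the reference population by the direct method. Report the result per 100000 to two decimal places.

403.62

Standard weights: 0.20, 0.35, 0.25, 0.20.
Standardized rate: 0.2000×459.66 + 0.3500×273.59 + 0.2500×369.68 + 0.2000×617.55 = 403.6185 per 100000.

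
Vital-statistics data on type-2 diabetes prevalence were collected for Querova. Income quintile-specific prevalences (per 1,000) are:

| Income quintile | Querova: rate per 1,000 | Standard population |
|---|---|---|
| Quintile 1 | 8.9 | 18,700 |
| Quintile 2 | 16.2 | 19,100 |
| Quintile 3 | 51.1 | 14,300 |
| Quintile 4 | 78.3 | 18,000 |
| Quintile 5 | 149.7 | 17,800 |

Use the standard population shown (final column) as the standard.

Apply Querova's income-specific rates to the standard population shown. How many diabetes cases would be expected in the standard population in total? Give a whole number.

Expected diabetes cases = Σ (standard pop × income-specific rate ÷ 1,000)
= 18,700×8.9/1,000 + 19,100×16.2/1,000 + 14,300×51.1/1,000 + 18,000×78.3/1,000 + 17,800×149.7/1,000
= 166.43 + 309.42 + 730.73 + 1409.40 + 2664.66 = 5280.64.

5281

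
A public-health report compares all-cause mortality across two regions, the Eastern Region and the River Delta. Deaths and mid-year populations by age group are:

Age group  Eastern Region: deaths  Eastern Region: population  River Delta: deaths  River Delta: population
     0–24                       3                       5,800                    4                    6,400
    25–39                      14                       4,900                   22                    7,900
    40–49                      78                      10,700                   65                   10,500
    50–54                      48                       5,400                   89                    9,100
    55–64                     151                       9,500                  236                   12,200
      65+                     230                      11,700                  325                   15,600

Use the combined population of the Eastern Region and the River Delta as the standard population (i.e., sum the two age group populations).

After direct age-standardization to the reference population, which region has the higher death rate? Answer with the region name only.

River Delta

Age-specific rates per 100,000 for the Eastern Region: 51.72, 285.71, 728.97, 888.89, 1589.47, 1965.81.
For the River Delta: 62.50, 278.48, 619.05, 978.02, 1934.43, 2083.33.
Combined standard total = 109,700; weights = 0.1112, 0.1167, 0.1933, 0.1322, 0.1978, 0.2489.
The Eastern Region: 0.1112×51.72 + 0.1167×285.71 + 0.1933×728.97 + 0.1322×888.89 + 0.1978×1589.47 + 0.2489×1965.81 = 1101.0895 per 100,000.
The River Delta: 0.1112×62.50 + 0.1167×278.48 + 0.1933×619.05 + 0.1322×978.02 + 0.1978×1934.43 + 0.2489×2083.33 = 1189.4643 per 100,000.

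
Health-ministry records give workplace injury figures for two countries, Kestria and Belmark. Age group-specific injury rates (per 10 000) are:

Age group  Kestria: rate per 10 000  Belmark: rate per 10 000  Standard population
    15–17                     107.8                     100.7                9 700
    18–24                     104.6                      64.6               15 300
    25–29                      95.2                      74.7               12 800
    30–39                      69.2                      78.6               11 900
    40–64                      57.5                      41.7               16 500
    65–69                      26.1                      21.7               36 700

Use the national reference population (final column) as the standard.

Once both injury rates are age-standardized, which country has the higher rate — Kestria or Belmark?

Kestria

Standard total = 102 900; weights = 0.0943, 0.1487, 0.1244, 0.1156, 0.1603, 0.3567.
Kestria: 0.0943×107.8 + 0.1487×104.6 + 0.1244×95.2 + 0.1156×69.2 + 0.1603×57.5 + 0.3567×26.1 = 64.0884 per 10 000.
Belmark: 0.0943×100.7 + 0.1487×64.6 + 0.1244×74.7 + 0.1156×78.6 + 0.1603×41.7 + 0.3567×21.7 = 51.9058 per 10 000.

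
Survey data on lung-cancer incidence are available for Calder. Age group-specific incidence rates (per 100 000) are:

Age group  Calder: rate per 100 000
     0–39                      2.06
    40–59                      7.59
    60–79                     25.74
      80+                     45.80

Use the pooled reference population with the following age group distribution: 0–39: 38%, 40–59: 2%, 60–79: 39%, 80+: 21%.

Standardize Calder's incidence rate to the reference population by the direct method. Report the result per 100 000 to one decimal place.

Standard weights: 0.38, 0.02, 0.39, 0.21.
Standardized rate: 0.3800×2.06 + 0.0200×7.59 + 0.3900×25.74 + 0.2100×45.80 = 20.5912 per 100 000.

20.6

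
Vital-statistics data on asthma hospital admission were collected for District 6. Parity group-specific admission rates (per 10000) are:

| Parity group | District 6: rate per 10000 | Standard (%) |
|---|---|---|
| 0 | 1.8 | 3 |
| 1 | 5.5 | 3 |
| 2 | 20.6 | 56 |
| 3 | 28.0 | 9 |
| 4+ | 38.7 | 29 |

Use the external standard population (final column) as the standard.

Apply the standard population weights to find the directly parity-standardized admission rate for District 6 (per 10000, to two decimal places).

Standard weights: 0.03, 0.03, 0.56, 0.09, 0.29.
Standardized rate: 0.0300×1.8 + 0.0300×5.5 + 0.5600×20.6 + 0.0900×28.0 + 0.2900×38.7 = 25.4980 per 10000.

25.50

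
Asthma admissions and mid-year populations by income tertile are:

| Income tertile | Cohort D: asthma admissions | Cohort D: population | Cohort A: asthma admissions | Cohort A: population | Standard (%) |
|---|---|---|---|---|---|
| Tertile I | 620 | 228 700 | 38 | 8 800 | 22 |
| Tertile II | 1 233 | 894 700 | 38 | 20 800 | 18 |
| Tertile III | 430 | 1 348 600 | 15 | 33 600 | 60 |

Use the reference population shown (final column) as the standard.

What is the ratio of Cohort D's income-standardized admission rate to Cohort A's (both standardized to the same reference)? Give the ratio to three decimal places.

Income-specific rates per 10 000 for Cohort D: 27.11, 13.78, 3.19.
For Cohort A: 43.18, 18.27, 4.46.
Standard weights: 0.22, 0.18, 0.60.
Cohort D: 0.2200×27.11 + 0.1800×13.78 + 0.6000×3.19 = 10.3578 per 10 000.
Cohort A: 0.2200×43.18 + 0.1800×18.27 + 0.6000×4.46 = 15.4670 per 10 000.
Ratio = 10.3578 ÷ 15.4670 = 0.66967.

0.670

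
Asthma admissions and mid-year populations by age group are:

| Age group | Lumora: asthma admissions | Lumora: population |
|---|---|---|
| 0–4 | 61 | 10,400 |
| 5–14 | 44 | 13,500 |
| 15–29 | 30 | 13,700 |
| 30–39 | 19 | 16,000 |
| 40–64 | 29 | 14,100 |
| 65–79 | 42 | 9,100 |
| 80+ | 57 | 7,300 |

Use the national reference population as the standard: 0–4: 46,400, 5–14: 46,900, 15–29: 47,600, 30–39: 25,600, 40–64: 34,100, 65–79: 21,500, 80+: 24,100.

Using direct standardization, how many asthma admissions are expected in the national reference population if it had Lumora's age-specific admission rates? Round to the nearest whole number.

917

Age-specific rates per 10,000 for Lumora: 58.65, 32.59, 21.90, 11.88, 20.57, 46.15, 78.08.
Expected asthma admissions = Σ (standard pop × age-specific rate ÷ 10,000)
= 46,400×58.65/10,000 + 46,900×32.59/10,000 + 47,600×21.90/10,000 + 25,600×11.88/10,000 + 34,100×20.57/10,000 + 21,500×46.15/10,000 + 24,100×78.08/10,000
= 272.15 + 152.86 + 104.23 + 30.40 + 70.13 + 99.23 + 188.18 = 917.19.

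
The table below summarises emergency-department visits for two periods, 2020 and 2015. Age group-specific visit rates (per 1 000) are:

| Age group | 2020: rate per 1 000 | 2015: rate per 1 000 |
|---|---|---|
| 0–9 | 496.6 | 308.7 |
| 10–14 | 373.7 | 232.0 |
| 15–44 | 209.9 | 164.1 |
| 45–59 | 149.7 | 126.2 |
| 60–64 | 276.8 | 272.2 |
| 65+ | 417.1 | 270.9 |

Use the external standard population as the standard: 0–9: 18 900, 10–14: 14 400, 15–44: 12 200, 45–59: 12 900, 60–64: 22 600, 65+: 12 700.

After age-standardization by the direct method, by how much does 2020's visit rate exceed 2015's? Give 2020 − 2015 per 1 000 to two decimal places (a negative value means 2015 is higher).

89.80

Standard total = 93 700; weights = 0.2017, 0.1537, 0.1302, 0.1377, 0.2412, 0.1355.
2020: 0.2017×496.6 + 0.1537×373.7 + 0.1302×209.9 + 0.1377×149.7 + 0.2412×276.8 + 0.1355×417.1 = 328.8344 per 1 000.
2015: 0.2017×308.7 + 0.1537×232.0 + 0.1302×164.1 + 0.1377×126.2 + 0.2412×272.2 + 0.1355×270.9 = 239.0329 per 1 000.
Difference = 328.8344 − 239.0329 = 89.8015.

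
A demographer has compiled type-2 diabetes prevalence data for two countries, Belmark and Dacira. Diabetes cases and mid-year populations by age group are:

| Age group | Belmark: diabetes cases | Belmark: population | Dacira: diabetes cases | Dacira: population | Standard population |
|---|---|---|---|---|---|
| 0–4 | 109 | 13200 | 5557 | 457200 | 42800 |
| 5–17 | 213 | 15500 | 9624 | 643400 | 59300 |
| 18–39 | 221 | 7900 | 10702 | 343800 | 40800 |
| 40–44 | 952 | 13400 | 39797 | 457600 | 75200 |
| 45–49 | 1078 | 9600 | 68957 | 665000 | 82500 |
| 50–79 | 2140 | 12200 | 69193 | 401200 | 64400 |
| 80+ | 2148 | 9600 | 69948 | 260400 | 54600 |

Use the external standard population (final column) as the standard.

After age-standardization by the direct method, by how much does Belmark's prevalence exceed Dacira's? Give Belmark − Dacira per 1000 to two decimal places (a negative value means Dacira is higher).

Age-specific rates per 1000 for Belmark: 8.258, 13.742, 27.975, 71.045, 112.292, 175.410, 223.750.
For Dacira: 12.154, 14.958, 31.129, 86.969, 103.695, 172.465, 268.618.
Standard total = 419600; weights = 0.1020, 0.1413, 0.0972, 0.1792, 0.1966, 0.1535, 0.1301.
Belmark: 0.1020×8.258 + 0.1413×13.742 + 0.0972×27.975 + 0.1792×71.045 + 0.1966×112.292 + 0.1535×175.410 + 0.1301×223.750 = 96.3524 per 1000.
Dacira: 0.1020×12.154 + 0.1413×14.958 + 0.0972×31.129 + 0.1792×86.969 + 0.1966×103.695 + 0.1535×172.465 + 0.1301×268.618 = 103.7784 per 1000.
Difference = 96.3524 − 103.7784 = -7.4260.

-7.43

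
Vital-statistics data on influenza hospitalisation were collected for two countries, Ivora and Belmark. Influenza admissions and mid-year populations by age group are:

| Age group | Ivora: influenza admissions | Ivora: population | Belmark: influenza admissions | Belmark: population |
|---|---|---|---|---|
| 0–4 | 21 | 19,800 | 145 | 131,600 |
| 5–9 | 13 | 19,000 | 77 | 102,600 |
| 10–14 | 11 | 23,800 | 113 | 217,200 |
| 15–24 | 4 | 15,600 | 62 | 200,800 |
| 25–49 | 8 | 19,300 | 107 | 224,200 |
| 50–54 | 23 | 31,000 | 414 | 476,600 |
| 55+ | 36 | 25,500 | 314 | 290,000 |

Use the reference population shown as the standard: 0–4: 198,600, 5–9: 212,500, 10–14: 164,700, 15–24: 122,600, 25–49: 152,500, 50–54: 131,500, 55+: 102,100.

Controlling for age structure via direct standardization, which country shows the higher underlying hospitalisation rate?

Age-specific rates per 100,000 for Ivora: 106.06, 68.42, 46.22, 25.64, 41.45, 74.19, 141.18.
For Belmark: 110.18, 75.05, 52.03, 30.88, 47.73, 86.87, 108.28.
Standard total = 1,084,500; weights = 0.1831, 0.1959, 0.1519, 0.1130, 0.1406, 0.1213, 0.0941.
Ivora: 0.1831×106.06 + 0.1959×68.42 + 0.1519×46.22 + 0.1130×25.64 + 0.1406×41.45 + 0.1213×74.19 + 0.0941×141.18 = 70.8628 per 100,000.
Belmark: 0.1831×110.18 + 0.1959×75.05 + 0.1519×52.03 + 0.1130×30.88 + 0.1406×47.73 + 0.1213×86.87 + 0.0941×108.28 = 73.7114 per 100,000.
The crude rates (75.32 vs 74.98) would put Ivora higher, but that reflects its age composition; once standardized to a common age structure, Belmark has the higher underlying rate.

Belmark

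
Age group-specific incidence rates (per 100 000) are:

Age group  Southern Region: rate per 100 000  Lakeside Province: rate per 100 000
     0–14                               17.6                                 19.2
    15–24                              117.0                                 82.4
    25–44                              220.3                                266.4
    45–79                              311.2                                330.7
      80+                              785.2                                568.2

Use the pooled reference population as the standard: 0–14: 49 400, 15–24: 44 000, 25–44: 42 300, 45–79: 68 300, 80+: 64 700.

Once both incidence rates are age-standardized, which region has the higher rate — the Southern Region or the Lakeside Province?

Southern Region

Standard total = 268 700; weights = 0.1838, 0.1638, 0.1574, 0.2542, 0.2408.
The Southern Region: 0.1838×17.6 + 0.1638×117.0 + 0.1574×220.3 + 0.2542×311.2 + 0.2408×785.2 = 325.2457 per 100 000.
The Lakeside Province: 0.1838×19.2 + 0.1638×82.4 + 0.1574×266.4 + 0.2542×330.7 + 0.2408×568.2 = 279.8368 per 100 000.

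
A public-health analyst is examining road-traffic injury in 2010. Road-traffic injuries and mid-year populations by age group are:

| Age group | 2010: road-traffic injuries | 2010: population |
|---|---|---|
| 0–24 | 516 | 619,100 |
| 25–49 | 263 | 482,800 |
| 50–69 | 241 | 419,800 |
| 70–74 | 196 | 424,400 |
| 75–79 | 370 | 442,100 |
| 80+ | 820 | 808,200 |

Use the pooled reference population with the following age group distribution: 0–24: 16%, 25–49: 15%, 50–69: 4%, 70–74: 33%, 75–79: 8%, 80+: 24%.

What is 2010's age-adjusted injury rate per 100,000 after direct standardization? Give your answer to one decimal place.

70.1

Age-specific rates per 100,000 for 2010: 83.35, 54.47, 57.41, 46.18, 83.69, 101.46.
Standard weights: 0.16, 0.15, 0.04, 0.33, 0.08, 0.24.
Standardized rate: 0.1600×83.35 + 0.1500×54.47 + 0.0400×57.41 + 0.3300×46.18 + 0.0800×83.69 + 0.2400×101.46 = 70.0890 per 100,000.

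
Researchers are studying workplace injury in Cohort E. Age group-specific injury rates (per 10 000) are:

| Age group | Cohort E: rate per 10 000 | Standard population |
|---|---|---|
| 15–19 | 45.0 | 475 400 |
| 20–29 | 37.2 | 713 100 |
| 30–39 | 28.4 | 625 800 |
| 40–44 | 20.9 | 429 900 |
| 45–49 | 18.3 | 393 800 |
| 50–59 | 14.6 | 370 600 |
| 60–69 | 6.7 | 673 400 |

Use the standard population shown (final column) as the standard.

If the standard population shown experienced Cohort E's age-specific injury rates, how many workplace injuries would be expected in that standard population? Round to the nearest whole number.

Expected workplace injuries = Σ (standard pop × age-specific rate ÷ 10 000)
= 475 400×45.0/10 000 + 713 100×37.2/10 000 + 625 800×28.4/10 000 + 429 900×20.9/10 000 + 393 800×18.3/10 000 + 370 600×14.6/10 000 + 673 400×6.7/10 000
= 2139.30 + 2652.73 + 1777.27 + 898.49 + 720.65 + 541.08 + 451.18 = 9180.70.

9181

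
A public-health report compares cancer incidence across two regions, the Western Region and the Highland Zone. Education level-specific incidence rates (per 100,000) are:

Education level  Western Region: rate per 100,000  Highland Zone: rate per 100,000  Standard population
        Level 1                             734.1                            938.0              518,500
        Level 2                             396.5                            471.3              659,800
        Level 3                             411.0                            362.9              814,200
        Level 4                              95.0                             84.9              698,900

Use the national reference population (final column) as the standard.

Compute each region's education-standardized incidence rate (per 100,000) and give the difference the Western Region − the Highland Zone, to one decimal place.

Standard total = 2,691,400; weights = 0.1927, 0.2452, 0.3025, 0.2597.
The Western Region: 0.1927×734.1 + 0.2452×396.5 + 0.3025×411.0 + 0.2597×95.0 = 387.6322 per 100,000.
The Highland Zone: 0.1927×938.0 + 0.2452×471.3 + 0.3025×362.9 + 0.2597×84.9 = 428.0770 per 100,000.
Difference = 387.6322 − 428.0770 = -40.4449.

-40.4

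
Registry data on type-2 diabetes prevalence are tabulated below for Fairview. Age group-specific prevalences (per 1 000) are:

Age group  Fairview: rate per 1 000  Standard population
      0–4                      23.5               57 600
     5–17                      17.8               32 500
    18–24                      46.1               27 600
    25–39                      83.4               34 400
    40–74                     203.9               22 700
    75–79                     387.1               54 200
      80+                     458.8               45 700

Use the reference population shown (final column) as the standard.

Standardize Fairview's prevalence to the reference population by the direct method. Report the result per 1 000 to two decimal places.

Standard total = 274 700; weights = 0.2097, 0.1183, 0.1005, 0.1252, 0.0826, 0.1973, 0.1664.
Standardized rate: 0.2097×23.5 + 0.1183×17.8 + 0.1005×46.1 + 0.1252×83.4 + 0.0826×203.9 + 0.1973×387.1 + 0.1664×458.8 = 191.6634 per 1 000.

191.66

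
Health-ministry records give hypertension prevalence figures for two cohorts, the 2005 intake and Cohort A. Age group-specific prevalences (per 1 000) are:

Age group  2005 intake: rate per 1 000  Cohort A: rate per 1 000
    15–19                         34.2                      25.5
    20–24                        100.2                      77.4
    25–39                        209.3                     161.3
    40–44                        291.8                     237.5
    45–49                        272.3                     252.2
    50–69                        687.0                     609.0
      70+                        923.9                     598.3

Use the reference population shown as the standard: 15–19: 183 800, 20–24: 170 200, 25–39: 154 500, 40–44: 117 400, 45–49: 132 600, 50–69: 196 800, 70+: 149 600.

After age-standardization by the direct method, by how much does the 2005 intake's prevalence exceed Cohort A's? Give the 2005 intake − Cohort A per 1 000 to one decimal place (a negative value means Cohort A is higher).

Standard total = 1 104 900; weights = 0.1663, 0.1540, 0.1398, 0.1063, 0.1200, 0.1781, 0.1354.
The 2005 intake: 0.1663×34.2 + 0.1540×100.2 + 0.1398×209.3 + 0.1063×291.8 + 0.1200×272.3 + 0.1781×687.0 + 0.1354×923.9 = 361.5333 per 1 000.
Cohort A: 0.1663×25.5 + 0.1540×77.4 + 0.1398×161.3 + 0.1063×237.5 + 0.1200×252.2 + 0.1781×609.0 + 0.1354×598.3 = 283.7020 per 1 000.
Difference = 361.5333 − 283.7020 = 77.8314.

77.8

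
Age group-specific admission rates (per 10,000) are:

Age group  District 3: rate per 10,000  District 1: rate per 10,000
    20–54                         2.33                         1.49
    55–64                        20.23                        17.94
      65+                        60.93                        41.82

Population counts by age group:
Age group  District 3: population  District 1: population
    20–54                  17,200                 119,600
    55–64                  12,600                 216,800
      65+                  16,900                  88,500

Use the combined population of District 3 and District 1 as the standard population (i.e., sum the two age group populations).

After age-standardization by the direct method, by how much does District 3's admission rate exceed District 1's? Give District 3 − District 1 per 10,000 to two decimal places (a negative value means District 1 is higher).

Combined standard total = 471,600; weights = 0.2901, 0.4864, 0.2235.
District 3: 0.2901×2.33 + 0.4864×20.23 + 0.2235×60.93 = 24.1339 per 10,000.
District 1: 0.2901×1.49 + 0.4864×17.94 + 0.2235×41.82 = 18.5053 per 10,000.
Difference = 24.1339 − 18.5053 = 5.6286.

5.63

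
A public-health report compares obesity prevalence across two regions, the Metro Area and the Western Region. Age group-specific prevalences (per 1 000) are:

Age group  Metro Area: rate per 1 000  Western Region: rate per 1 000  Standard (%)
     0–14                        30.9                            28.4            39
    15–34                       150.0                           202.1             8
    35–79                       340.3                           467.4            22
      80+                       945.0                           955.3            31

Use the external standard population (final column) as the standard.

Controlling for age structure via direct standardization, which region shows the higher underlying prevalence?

Western Region

Standard weights: 0.39, 0.08, 0.22, 0.31.
The Metro Area: 0.3900×30.9 + 0.0800×150.0 + 0.2200×340.3 + 0.3100×945.0 = 391.8670 per 1 000.
The Western Region: 0.3900×28.4 + 0.0800×202.1 + 0.2200×467.4 + 0.3100×955.3 = 426.2150 per 1 000.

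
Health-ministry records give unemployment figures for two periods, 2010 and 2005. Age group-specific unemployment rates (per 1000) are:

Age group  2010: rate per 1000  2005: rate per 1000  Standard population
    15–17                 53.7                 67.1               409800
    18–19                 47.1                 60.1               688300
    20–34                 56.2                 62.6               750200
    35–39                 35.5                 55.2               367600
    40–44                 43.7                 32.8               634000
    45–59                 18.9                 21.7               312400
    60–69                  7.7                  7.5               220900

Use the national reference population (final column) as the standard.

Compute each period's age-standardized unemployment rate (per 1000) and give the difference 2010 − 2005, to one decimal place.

-6.0

Standard total = 3383200; weights = 0.1211, 0.2034, 0.2217, 0.1087, 0.1874, 0.0923, 0.0653.
2010: 0.1211×53.7 + 0.2034×47.1 + 0.2217×56.2 + 0.1087×35.5 + 0.1874×43.7 + 0.0923×18.9 + 0.0653×7.7 = 42.8433 per 1000.
2005: 0.1211×67.1 + 0.2034×60.1 + 0.2217×62.6 + 0.1087×55.2 + 0.1874×32.8 + 0.0923×21.7 + 0.0653×7.5 = 48.8737 per 1000.
Difference = 42.8433 − 48.8737 = -6.0304.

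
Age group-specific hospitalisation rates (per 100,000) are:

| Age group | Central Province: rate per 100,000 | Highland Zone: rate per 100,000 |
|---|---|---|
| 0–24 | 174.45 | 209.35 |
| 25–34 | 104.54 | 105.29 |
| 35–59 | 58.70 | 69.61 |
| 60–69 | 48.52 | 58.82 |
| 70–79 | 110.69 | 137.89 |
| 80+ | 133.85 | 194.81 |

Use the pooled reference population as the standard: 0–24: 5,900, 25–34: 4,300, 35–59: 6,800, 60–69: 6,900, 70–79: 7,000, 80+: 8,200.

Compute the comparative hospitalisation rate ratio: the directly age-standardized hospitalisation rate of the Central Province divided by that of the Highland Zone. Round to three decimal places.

0.796

Standard total = 39,100; weights = 0.1509, 0.1100, 0.1739, 0.1765, 0.1790, 0.2097.
The Central Province: 0.1509×174.45 + 0.1100×104.54 + 0.1739×58.70 + 0.1765×48.52 + 0.1790×110.69 + 0.2097×133.85 = 104.4789 per 100,000.
The Highland Zone: 0.1509×209.35 + 0.1100×105.29 + 0.1739×69.61 + 0.1765×58.82 + 0.1790×137.89 + 0.2097×194.81 = 131.1967 per 100,000.
Ratio = 104.4789 ÷ 131.1967 = 0.79635.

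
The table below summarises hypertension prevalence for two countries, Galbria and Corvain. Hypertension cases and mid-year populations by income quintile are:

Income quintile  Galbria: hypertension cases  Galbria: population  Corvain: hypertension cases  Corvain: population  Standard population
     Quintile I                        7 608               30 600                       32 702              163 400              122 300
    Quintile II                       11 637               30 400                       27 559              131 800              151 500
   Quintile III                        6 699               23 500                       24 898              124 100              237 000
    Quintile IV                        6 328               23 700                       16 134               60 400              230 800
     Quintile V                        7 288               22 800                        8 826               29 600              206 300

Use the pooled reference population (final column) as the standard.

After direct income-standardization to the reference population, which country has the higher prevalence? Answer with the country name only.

Galbria

Income-specific rates per 1 000 for Galbria: 248.627, 382.796, 285.064, 267.004, 319.649.
For Corvain: 200.135, 209.097, 200.629, 267.119, 298.176.
Standard total = 947 900; weights = 0.1290, 0.1598, 0.2500, 0.2435, 0.2176.
Galbria: 0.1290×248.627 + 0.1598×382.796 + 0.2500×285.064 + 0.2435×267.004 + 0.2176×319.649 = 299.1128 per 1 000.
Corvain: 0.1290×200.135 + 0.1598×209.097 + 0.2500×200.629 + 0.2435×267.119 + 0.2176×298.176 = 239.3379 per 1 000.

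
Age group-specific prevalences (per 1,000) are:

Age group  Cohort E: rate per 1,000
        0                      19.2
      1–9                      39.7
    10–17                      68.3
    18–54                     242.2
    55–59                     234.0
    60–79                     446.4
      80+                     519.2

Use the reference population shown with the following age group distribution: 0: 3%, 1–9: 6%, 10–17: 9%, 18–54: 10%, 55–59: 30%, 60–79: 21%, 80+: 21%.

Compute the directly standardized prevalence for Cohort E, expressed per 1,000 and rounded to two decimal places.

306.30

Standard weights: 0.03, 0.06, 0.09, 0.10, 0.30, 0.21, 0.21.
Standardized rate: 0.0300×19.2 + 0.0600×39.7 + 0.0900×68.3 + 0.1000×242.2 + 0.3000×234.0 + 0.2100×446.4 + 0.2100×519.2 = 306.3010 per 1,000.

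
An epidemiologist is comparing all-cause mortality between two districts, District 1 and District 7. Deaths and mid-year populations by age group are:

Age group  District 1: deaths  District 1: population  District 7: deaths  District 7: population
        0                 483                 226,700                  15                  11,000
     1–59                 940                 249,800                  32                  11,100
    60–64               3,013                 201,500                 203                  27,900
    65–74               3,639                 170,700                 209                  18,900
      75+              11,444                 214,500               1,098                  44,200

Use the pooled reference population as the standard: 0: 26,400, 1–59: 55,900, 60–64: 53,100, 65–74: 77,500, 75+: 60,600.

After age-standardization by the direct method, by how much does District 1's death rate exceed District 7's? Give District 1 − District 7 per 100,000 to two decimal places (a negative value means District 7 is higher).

Age-specific rates per 100,000 for District 1: 213.06, 376.30, 1495.29, 2131.81, 5335.20.
For District 7: 136.36, 288.29, 727.60, 1105.82, 2484.16.
Standard total = 273,500; weights = 0.0965, 0.2044, 0.1941, 0.2834, 0.2216.
District 1: 0.0965×213.06 + 0.2044×376.30 + 0.1941×1495.29 + 0.2834×2131.81 + 0.2216×5335.20 = 2173.9959 per 100,000.
District 7: 0.0965×136.36 + 0.2044×288.29 + 0.1941×727.60 + 0.2834×1105.82 + 0.2216×2484.16 = 1077.1193 per 100,000.
Difference = 2173.9959 − 1077.1193 = 1096.8766.

1096.88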